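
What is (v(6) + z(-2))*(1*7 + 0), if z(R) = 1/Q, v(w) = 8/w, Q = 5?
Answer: 161/15 ≈ 10.733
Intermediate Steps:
z(R) = ⅕ (z(R) = 1/5 = ⅕)
(v(6) + z(-2))*(1*7 + 0) = (8/6 + ⅕)*(1*7 + 0) = (8*(⅙) + ⅕)*(7 + 0) = (4/3 + ⅕)*7 = (23/15)*7 = 161/15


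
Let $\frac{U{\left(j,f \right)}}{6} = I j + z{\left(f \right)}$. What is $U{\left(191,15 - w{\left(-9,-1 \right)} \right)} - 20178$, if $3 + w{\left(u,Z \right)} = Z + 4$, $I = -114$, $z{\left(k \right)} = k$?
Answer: $-150732$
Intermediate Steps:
$w{\left(u,Z \right)} = 1 + Z$ ($w{\left(u,Z \right)} = -3 + \left(Z + 4\right) = -3 + \left(4 + Z\right) = 1 + Z$)
$U{\left(j,f \right)} = - 684 j + 6 f$ ($U{\left(j,f \right)} = 6 \left(- 114 j + f\right) = 6 \left(f - 114 j\right) = - 684 j + 6 f$)
$U{\left(191,15 - w{\left(-9,-1 \right)} \right)} - 20178 = \left(\left(-684\right) 191 + 6 \left(15 - \left(1 - 1\right)\right)\right) - 20178 = \left(-130644 + 6 \left(15 - 0\right)\right) - 20178 = \left(-130644 + 6 \left(15 + 0\right)\right) - 20178 = \left(-130644 + 6 \cdot 15\right) - 20178 = \left(-130644 + 90\right) - 20178 = -130554 - 20178 = -150732$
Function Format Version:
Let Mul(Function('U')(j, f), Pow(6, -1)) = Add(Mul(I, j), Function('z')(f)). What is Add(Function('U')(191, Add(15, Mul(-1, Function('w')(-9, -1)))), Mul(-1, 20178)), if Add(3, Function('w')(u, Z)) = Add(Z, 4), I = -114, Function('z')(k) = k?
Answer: -150732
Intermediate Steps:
Function('w')(u, Z) = Add(1, Z) (Function('w')(u, Z) = Add(-3, Add(Z, 4)) = Add(-3, Add(4, Z)) = Add(1, Z))
Function('U')(j, f) = Add(Mul(-684, j), Mul(6, f)) (Function('U')(j, f) = Mul(6, Add(Mul(-114, j), f)) = Mul(6, Add(f, Mul(-114, j))) = Add(Mul(-684, j), Mul(6, f)))
Add(Function('U')(191, Add(15, Mul(-1, Function('w')(-9, -1)))), Mul(-1, 20178)) = Add(Add(Mul(-684, 191), Mul(6, Add(15, Mul(-1, Add(1, -1))))), Mul(-1, 20178)) = Add(Add(-130644, Mul(6, Add(15, Mul(-1, 0)))), -20178) = Add(Add(-130644, Mul(6, Add(15, 0))), -20178) = Add(Add(-130644, Mul(6, 15)), -20178) = Add(Add(-130644, 90), -20178) = Add(-130554, -20178) = -150732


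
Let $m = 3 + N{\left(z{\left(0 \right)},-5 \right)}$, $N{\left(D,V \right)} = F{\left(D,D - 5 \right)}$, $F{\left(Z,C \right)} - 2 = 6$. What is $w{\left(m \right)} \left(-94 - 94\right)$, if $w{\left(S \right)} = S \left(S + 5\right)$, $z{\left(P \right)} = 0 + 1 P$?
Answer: $-33088$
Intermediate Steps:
$z{\left(P \right)} = P$ ($z{\left(P \right)} = 0 + P = P$)
$F{\left(Z,C \right)} = 8$ ($F{\left(Z,C \right)} = 2 + 6 = 8$)
$N{\left(D,V \right)} = 8$
$m = 11$ ($m = 3 + 8 = 11$)
$w{\left(S \right)} = S \left(5 + S\right)$
$w{\left(m \right)} \left(-94 - 94\right) = 11 \left(5 + 11\right) \left(-94 - 94\right) = 11 \cdot 16 \left(-188\right) = 176 \left(-188\right) = -33088$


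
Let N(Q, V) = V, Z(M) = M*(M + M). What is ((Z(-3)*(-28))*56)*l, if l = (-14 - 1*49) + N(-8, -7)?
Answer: 1975680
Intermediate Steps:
Z(M) = 2*M² (Z(M) = M*(2*M) = 2*M²)
l = -70 (l = (-14 - 1*49) - 7 = (-14 - 49) - 7 = -63 - 7 = -70)
((Z(-3)*(-28))*56)*l = (((2*(-3)²)*(-28))*56)*(-70) = (((2*9)*(-28))*56)*(-70) = ((18*(-28))*56)*(-70) = -504*56*(-70) = -28224*(-70) = 1975680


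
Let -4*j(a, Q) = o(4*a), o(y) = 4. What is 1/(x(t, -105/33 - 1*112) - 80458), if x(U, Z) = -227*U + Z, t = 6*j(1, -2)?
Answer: -11/871323 ≈ -1.2624e-5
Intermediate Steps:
j(a, Q) = -1 (j(a, Q) = -¼*4 = -1)
t = -6 (t = 6*(-1) = -6)
x(U, Z) = Z - 227*U
1/(x(t, -105/33 - 1*112) - 80458) = 1/(((-105/33 - 1*112) - 227*(-6)) - 80458) = 1/(((-105*1/33 - 112) + 1362) - 80458) = 1/(((-35/11 - 112) + 1362) - 80458) = 1/((-1267/11 + 1362) - 80458) = 1/(13715/11 - 80458) = 1/(-871323/11) = -11/871323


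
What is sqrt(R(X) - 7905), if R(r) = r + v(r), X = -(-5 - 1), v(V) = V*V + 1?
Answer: I*sqrt(7862) ≈ 88.668*I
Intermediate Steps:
v(V) = 1 + V**2 (v(V) = V**2 + 1 = 1 + V**2)
X = 6 (X = -1*(-6) = 6)
R(r) = 1 + r + r**2 (R(r) = r + (1 + r**2) = 1 + r + r**2)
sqrt(R(X) - 7905) = sqrt((1 + 6 + 6**2) - 7905) = sqrt((1 + 6 + 36) - 7905) = sqrt(43 - 7905) = sqrt(-7862) = I*sqrt(7862)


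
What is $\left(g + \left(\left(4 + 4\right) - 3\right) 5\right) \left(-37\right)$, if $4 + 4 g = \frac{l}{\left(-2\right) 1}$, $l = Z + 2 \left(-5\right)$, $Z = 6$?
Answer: $- \frac{1813}{2} \approx -906.5$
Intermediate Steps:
$l = -4$ ($l = 6 + 2 \left(-5\right) = 6 - 10 = -4$)
$g = - \frac{1}{2}$ ($g = -1 + \frac{\left(-4\right) \frac{1}{\left(-2\right) 1}}{4} = -1 + \frac{\left(-4\right) \frac{1}{-2}}{4} = -1 + \frac{\left(-4\right) \left(- \frac{1}{2}\right)}{4} = -1 + \frac{1}{4} \cdot 2 = -1 + \frac{1}{2} = - \frac{1}{2} \approx -0.5$)
$\left(g + \left(\left(4 + 4\right) - 3\right) 5\right) \left(-37\right) = \left(- \frac{1}{2} + \left(\left(4 + 4\right) - 3\right) 5\right) \left(-37\right) = \left(- \frac{1}{2} + \left(8 - 3\right) 5\right) \left(-37\right) = \left(- \frac{1}{2} + 5 \cdot 5\right) \left(-37\right) = \left(- \frac{1}{2} + 25\right) \left(-37\right) = \frac{49}{2} \left(-37\right) = - \frac{1813}{2}$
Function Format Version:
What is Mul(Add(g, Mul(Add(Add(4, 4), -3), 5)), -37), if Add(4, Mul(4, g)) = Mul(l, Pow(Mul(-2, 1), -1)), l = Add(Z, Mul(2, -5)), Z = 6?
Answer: Rational(-1813, 2) ≈ -906.50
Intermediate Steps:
l = -4 (l = Add(6, Mul(2, -5)) = Add(6, -10) = -4)
g = Rational(-1, 2) (g = Add(-1, Mul(Rational(1, 4), Mul(-4, Pow(Mul(-2, 1), -1)))) = Add(-1, Mul(Rational(1, 4), Mul(-4, Pow(-2, -1)))) = Add(-1, Mul(Rational(1, 4), Mul(-4, Rational(-1, 2)))) = Add(-1, Mul(Rational(1, 4), 2)) = Add(-1, Rational(1, 2)) = Rational(-1, 2) ≈ -0.50000)
Mul(Add(g, Mul(Add(Add(4, 4), -3), 5)), -37) = Mul(Add(Rational(-1, 2), Mul(Add(Add(4, 4), -3), 5)), -37) = Mul(Add(Rational(-1, 2), Mul(Add(8, -3), 5)), -37) = Mul(Add(Rational(-1, 2), Mul(5, 5)), -37) = Mul(Add(Rational(-1, 2), 25), -37) = Mul(Rational(49, 2), -37) = Rational(-1813, 2)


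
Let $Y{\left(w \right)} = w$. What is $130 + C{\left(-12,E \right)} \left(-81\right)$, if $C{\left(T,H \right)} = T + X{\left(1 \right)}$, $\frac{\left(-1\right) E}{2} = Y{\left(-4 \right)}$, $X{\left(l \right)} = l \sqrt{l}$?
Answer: $1021$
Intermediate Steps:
$X{\left(l \right)} = l^{\frac{3}{2}}$
$E = 8$ ($E = \left(-2\right) \left(-4\right) = 8$)
$C{\left(T,H \right)} = 1 + T$ ($C{\left(T,H \right)} = T + 1^{\frac{3}{2}} = T + 1 = 1 + T$)
$130 + C{\left(-12,E \right)} \left(-81\right) = 130 + \left(1 - 12\right) \left(-81\right) = 130 - -891 = 130 + 891 = 1021$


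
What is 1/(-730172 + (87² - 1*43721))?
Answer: -1/766324 ≈ -1.3049e-6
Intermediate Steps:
1/(-730172 + (87² - 1*43721)) = 1/(-730172 + (7569 - 43721)) = 1/(-730172 - 36152) = 1/(-766324) = -1/766324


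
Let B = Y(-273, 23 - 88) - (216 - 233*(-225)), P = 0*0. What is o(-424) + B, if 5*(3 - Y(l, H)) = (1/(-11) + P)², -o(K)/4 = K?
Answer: -30819911/605 ≈ -50942.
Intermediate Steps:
o(K) = -4*K
P = 0
Y(l, H) = 1814/605 (Y(l, H) = 3 - (1/(-11) + 0)²/5 = 3 - (-1/11 + 0)²/5 = 3 - (-1/11)²/5 = 3 - ⅕*1/121 = 3 - 1/605 = 1814/605)
B = -31845991/605 (B = 1814/605 - (216 - 233*(-225)) = 1814/605 - (216 + 52425) = 1814/605 - 1*52641 = 1814/605 - 52641 = -31845991/605 ≈ -52638.)
o(-424) + B = -4*(-424) - 31845991/605 = 1696 - 31845991/605 = -30819911/605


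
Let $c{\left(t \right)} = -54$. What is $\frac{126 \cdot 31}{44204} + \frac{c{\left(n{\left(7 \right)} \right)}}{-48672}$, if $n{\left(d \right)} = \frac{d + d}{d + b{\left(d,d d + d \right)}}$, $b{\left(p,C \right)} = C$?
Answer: $\frac{2673609}{29881904} \approx 0.089473$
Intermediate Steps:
$n{\left(d \right)} = \frac{2 d}{d^{2} + 2 d}$ ($n{\left(d \right)} = \frac{d + d}{d + \left(d d + d\right)} = \frac{2 d}{d + \left(d^{2} + d\right)} = \frac{2 d}{d + \left(d + d^{2}\right)} = \frac{2 d}{d^{2} + 2 d}$)
$\frac{126 \cdot 31}{44204} + \frac{c{\left(n{\left(7 \right)} \right)}}{-48672} = \frac{126 \cdot 31}{44204} - \frac{54}{-48672} = 3906 \cdot \frac{1}{44204} - - \frac{3}{2704} = \frac{1953}{22102} + \frac{3}{2704} = \frac{2673609}{29881904}$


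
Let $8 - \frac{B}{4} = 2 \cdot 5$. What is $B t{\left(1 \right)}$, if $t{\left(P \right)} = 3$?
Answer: $-24$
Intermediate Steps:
$B = -8$ ($B = 32 - 4 \cdot 2 \cdot 5 = 32 - 40 = -8$)
$B t{\left(1 \right)} = \left(-8\right) 3 = -24$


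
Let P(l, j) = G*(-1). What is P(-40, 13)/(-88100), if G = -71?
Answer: -71/88100 ≈ -0.00080590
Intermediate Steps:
P(l, j) = 71 (P(l, j) = -71*(-1) = 71)
P(-40, 13)/(-88100) = 71/(-88100) = 71*(-1/88100) = -71/88100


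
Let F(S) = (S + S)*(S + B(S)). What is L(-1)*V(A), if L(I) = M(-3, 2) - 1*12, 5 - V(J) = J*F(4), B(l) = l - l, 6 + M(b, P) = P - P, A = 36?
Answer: 20646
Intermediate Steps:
M(b, P) = -6 (M(b, P) = -6 + (P - P) = -6 + 0 = -6)
B(l) = 0
F(S) = 2*S² (F(S) = (S + S)*(S + 0) = (2*S)*S = 2*S²)
V(J) = 5 - 32*J (V(J) = 5 - J*2*4² = 5 - J*2*16 = 5 - J*32 = 5 - 32*J)
L(I) = -18 (L(I) = -6 - 1*12 = -6 - 12 = -18)
L(-1)*V(A) = -18*(5 - 32*36) = -18*(5 - 1152) = -18*(-1147) = 20646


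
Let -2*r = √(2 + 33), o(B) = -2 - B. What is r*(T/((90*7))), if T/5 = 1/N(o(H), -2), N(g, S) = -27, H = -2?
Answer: √35/6804 ≈ 0.00086950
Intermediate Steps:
r = -√35/2 (r = -√(2 + 33)/2 = -√35/2 ≈ -2.9580)
T = -5/27 (T = 5/(-27) = 5*(-1/27) = -5/27 ≈ -0.18519)
r*(T/((90*7))) = (-√35/2)*(-5/(27*(90*7))) = (-√35/2)*(-5/27/630) = (-√35/2)*(-5/27*1/630) = -√35/2*(-1/3402) = √35/6804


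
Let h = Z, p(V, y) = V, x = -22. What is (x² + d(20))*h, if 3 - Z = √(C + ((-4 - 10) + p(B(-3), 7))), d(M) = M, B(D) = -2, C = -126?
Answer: 1512 - 504*I*√142 ≈ 1512.0 - 6005.9*I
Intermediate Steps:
Z = 3 - I*√142 (Z = 3 - √(-126 + ((-4 - 10) - 2)) = 3 - √(-126 + (-14 - 2)) = 3 - √(-126 - 16) = 3 - √(-142) = 3 - I*√142 ≈ 3.0 - 11.916*I)
h = 3 - I*√142 ≈ 3.0 - 11.916*I
(x² + d(20))*h = ((-22)² + 20)*(3 - I*√142) = (484 + 20)*(3 - I*√142) = 504*(3 - I*√142) = 1512 - 504*I*√142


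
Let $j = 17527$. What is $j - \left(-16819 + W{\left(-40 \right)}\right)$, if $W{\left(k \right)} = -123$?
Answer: $34469$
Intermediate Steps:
$j - \left(-16819 + W{\left(-40 \right)}\right) = 17527 - \left(-16819 - 123\right) = 17527 - -16942 = 17527 + 16942 = 34469$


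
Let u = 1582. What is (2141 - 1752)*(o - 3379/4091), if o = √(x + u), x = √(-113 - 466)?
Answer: -1314431/4091 + 389*√(1582 + I*√579) ≈ 15151.0 + 117.66*I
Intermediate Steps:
x = I*√579 (x = √(-579) = I*√579 ≈ 24.062*I)
o = √(1582 + I*√579) (o = √(I*√579 + 1582) = √(1582 + I*√579) ≈ 39.776 + 0.3025*I)
(2141 - 1752)*(o - 3379/4091) = (2141 - 1752)*(√(1582 + I*√579) - 3379/4091) = 389*(√(1582 + I*√579) - 3379*1/4091) = 389*(√(1582 + I*√579) - 3379/4091) = 389*(-3379/4091 + √(1582 + I*√579)) = -1314431/4091 + 389*√(1582 + I*√579)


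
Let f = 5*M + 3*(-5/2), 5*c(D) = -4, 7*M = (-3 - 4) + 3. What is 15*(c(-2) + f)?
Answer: -2343/14 ≈ -167.36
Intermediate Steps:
M = -4/7 (M = ((-3 - 4) + 3)/7 = (-7 + 3)/7 = (⅐)*(-4) = -4/7 ≈ -0.57143)
c(D) = -⅘ (c(D) = (⅕)*(-4) = -⅘)
f = -145/14 (f = 5*(-4/7) + 3*(-5/2) = -20/7 + 3*(-5*½) = -20/7 + 3*(-5/2) = -20/7 - 15/2 = -145/14 ≈ -10.357)
15*(c(-2) + f) = 15*(-⅘ - 145/14) = 15*(-781/70) = -2343/14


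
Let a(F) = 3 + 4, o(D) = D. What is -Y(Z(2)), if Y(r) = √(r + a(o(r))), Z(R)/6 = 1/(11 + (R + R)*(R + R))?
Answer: -√65/3 ≈ -2.6874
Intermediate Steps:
Z(R) = 6/(11 + 4*R²) (Z(R) = 6/(11 + (R + R)*(R + R)) = 6/(11 + (2*R)*(2*R)) = 6/(11 + 4*R²))
a(F) = 7
Y(r) = √(7 + r) (Y(r) = √(r + 7) = √(7 + r))
-Y(Z(2)) = -√(7 + 6/(11 + 4*2²)) = -√(7 + 6/(11 + 4*4)) = -√(7 + 6/(11 + 16)) = -√(7 + 6/27) = -√(7 + 6*(1/27)) = -√(7 + 2/9) = -√(65/9) = -√65/3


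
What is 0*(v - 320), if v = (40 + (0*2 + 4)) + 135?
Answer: 0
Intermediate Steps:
v = 179 (v = (40 + (0 + 4)) + 135 = (40 + 4) + 135 = 44 + 135 = 179)
0*(v - 320) = 0*(179 - 320) = 0*(-141) = 0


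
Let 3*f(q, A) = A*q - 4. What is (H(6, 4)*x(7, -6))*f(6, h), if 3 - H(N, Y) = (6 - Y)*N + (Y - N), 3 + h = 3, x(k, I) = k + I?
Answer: 28/3 ≈ 9.3333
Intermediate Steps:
x(k, I) = I + k
h = 0 (h = -3 + 3 = 0)
f(q, A) = -4/3 + A*q/3 (f(q, A) = (A*q - 4)/3 = (-4 + A*q)/3 = -4/3 + A*q/3)
H(N, Y) = 3 + N - Y - N*(6 - Y) (H(N, Y) = 3 - ((6 - Y)*N + (Y - N)) = 3 - (N*(6 - Y) + (Y - N)) = 3 - (Y - N + N*(6 - Y)) = 3 + (N - Y - N*(6 - Y)) = 3 + N - Y - N*(6 - Y))
(H(6, 4)*x(7, -6))*f(6, h) = ((3 - 1*4 - 5*6 + 6*4)*(-6 + 7))*(-4/3 + (⅓)*0*6) = ((3 - 4 - 30 + 24)*1)*(-4/3 + 0) = -7*1*(-4/3) = -7*(-4/3) = 28/3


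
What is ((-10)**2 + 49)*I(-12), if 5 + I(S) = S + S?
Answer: -4321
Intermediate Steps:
I(S) = -5 + 2*S (I(S) = -5 + (S + S) = -5 + 2*S)
((-10)**2 + 49)*I(-12) = ((-10)**2 + 49)*(-5 + 2*(-12)) = (100 + 49)*(-5 - 24) = 149*(-29) = -4321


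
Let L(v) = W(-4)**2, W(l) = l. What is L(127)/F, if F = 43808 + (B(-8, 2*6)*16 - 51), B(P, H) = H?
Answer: 16/43949 ≈ 0.00036406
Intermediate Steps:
F = 43949 (F = 43808 + ((2*6)*16 - 51) = 43808 + (12*16 - 51) = 43808 + (192 - 51) = 43808 + 141 = 43949)
L(v) = 16 (L(v) = (-4)**2 = 16)
L(127)/F = 16/43949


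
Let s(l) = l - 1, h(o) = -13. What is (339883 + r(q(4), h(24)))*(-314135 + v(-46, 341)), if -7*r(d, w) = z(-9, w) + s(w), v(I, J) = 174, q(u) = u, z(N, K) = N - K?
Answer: -746973185551/7 ≈ -1.0671e+11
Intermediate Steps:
s(l) = -1 + l
r(d, w) = 10/7 (r(d, w) = -((-9 - w) + (-1 + w))/7 = -⅐*(-10) = 10/7)
(339883 + r(q(4), h(24)))*(-314135 + v(-46, 341)) = (339883 + 10/7)*(-314135 + 174) = (2379191/7)*(-313961) = -746973185551/7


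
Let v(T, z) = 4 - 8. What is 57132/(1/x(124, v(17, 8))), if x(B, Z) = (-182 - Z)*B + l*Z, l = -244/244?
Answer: -1260788976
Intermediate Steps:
v(T, z) = -4
l = -1 (l = -244*1/244 = -1)
x(B, Z) = -Z + B*(-182 - Z) (x(B, Z) = (-182 - Z)*B - Z = B*(-182 - Z) - Z = -Z + B*(-182 - Z))
57132/(1/x(124, v(17, 8))) = 57132/(1/(-1*(-4) - 182*124 - 1*124*(-4))) = 57132/(1/(4 - 22568 + 496)) = 57132/(1/(-22068)) = 57132/(-1/22068) = 57132*(-22068) = -1260788976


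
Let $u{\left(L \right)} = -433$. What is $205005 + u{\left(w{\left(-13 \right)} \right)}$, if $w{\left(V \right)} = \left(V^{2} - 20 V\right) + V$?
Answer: $204572$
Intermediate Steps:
$w{\left(V \right)} = V^{2} - 19 V$
$205005 + u{\left(w{\left(-13 \right)} \right)} = 205005 - 433 = 204572$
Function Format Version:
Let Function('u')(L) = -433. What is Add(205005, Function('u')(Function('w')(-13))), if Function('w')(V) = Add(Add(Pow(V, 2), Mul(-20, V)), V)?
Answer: 204572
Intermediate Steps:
Function('w')(V) = Add(Pow(V, 2), Mul(-19, V))
Add(205005, Function('u')(Function('w')(-13))) = Add(205005, -433) = 204572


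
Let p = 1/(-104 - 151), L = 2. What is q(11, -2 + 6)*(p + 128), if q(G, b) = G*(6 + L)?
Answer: 2872232/255 ≈ 11264.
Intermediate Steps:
p = -1/255 (p = 1/(-255) = -1/255 ≈ -0.0039216)
q(G, b) = 8*G (q(G, b) = G*(6 + 2) = G*8 = 8*G)
q(11, -2 + 6)*(p + 128) = (8*11)*(-1/255 + 128) = 88*(32639/255) = 2872232/255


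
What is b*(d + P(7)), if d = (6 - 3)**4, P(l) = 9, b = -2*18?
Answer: -3240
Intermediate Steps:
b = -36
d = 81 (d = 3**4 = 81)
b*(d + P(7)) = -36*(81 + 9) = -36*90 = -3240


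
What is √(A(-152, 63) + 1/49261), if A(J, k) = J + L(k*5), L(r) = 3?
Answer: 4*I*√22598138923/49261 ≈ 12.207*I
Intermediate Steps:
A(J, k) = 3 + J (A(J, k) = J + 3 = 3 + J)
√(A(-152, 63) + 1/49261) = √((3 - 152) + 1/49261) = √(-149 + 1/49261) = √(-7339888/49261) = 4*I*√22598138923/49261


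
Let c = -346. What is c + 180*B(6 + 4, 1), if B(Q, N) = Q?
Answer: 1454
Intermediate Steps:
c + 180*B(6 + 4, 1) = -346 + 180*(6 + 4) = -346 + 180*10 = -346 + 1800 = 1454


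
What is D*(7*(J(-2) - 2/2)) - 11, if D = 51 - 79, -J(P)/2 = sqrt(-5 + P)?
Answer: 185 + 392*I*sqrt(7) ≈ 185.0 + 1037.1*I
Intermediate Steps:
J(P) = -2*sqrt(-5 + P)
D = -28
D*(7*(J(-2) - 2/2)) - 11 = -196*(-2*sqrt(-5 - 2) - 2/2) - 11 = -196*(-2*I*sqrt(7) - 2*1/2) - 11 = -196*(-2*I*sqrt(7) - 1) - 11 = -196*(-1 - 2*I*sqrt(7)) - 11 = -28*(-7 - 14*I*sqrt(7)) - 11 = (196 + 392*I*sqrt(7)) - 11 = 185 + 392*I*sqrt(7)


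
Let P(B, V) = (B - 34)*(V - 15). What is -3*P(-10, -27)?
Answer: -5544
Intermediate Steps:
P(B, V) = (-34 + B)*(-15 + V)
-3*P(-10, -27) = -3*(510 - 34*(-27) - 15*(-10) - 10*(-27)) = -3*(510 + 918 + 150 + 270) = -3*1848 = -5544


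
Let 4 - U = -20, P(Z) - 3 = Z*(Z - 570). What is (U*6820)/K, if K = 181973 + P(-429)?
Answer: 163680/610547 ≈ 0.26809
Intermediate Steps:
P(Z) = 3 + Z*(-570 + Z) (P(Z) = 3 + Z*(Z - 570) = 3 + Z*(-570 + Z))
U = 24 (U = 4 - 1*(-20) = 4 + 20 = 24)
K = 610547 (K = 181973 + (3 + (-429)² - 570*(-429)) = 181973 + (3 + 184041 + 244530) = 181973 + 428574 = 610547)
(U*6820)/K = (24*6820)/610547 = 163680*(1/610547) = 163680/610547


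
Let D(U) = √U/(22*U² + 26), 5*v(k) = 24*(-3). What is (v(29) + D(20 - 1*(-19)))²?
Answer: 447198216267/2156627200 - 9*√39/10465 ≈ 207.35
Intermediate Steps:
v(k) = -72/5 (v(k) = (24*(-3))/5 = (⅕)*(-72) = -72/5)
D(U) = √U/(26 + 22*U²)
(v(29) + D(20 - 1*(-19)))² = (-72/5 + √(20 - 1*(-19))/(2*(13 + 11*(20 - 1*(-19))²)))² = (-72/5 + √(20 + 19)/(2*(13 + 11*(20 + 19)²)))² = (-72/5 + √39/(2*(13 + 11*39²)))² = (-72/5 + √39/(2*(13 + 11*1521)))² = (-72/5 + √39/(2*(13 + 16731)))² = (-72/5 + (½)*√39/16744)² = (-72/5 + (½)*√39*(1/16744))² = (-72/5 + √39/33488)²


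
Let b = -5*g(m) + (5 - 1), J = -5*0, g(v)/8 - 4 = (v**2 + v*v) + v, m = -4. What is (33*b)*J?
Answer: 0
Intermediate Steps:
g(v) = 32 + 8*v + 16*v**2 (g(v) = 32 + 8*((v**2 + v*v) + v) = 32 + 8*((v**2 + v**2) + v) = 32 + 8*(2*v**2 + v) = 32 + 8*(v + 2*v**2) = 32 + (8*v + 16*v**2) = 32 + 8*v + 16*v**2)
J = 0
b = -1276 (b = -5*(32 + 8*(-4) + 16*(-4)**2) + (5 - 1) = -5*(32 - 32 + 16*16) + 4 = -5*(32 - 32 + 256) + 4 = -5*256 + 4 = -1280 + 4 = -1276)
(33*b)*J = (33*(-1276))*0 = -42108*0 = 0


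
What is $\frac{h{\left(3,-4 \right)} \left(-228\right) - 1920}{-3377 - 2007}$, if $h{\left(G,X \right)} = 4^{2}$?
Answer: $\frac{696}{673} \approx 1.0342$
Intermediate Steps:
$h{\left(G,X \right)} = 16$
$\frac{h{\left(3,-4 \right)} \left(-228\right) - 1920}{-3377 - 2007} = \frac{16 \left(-228\right) - 1920}{-3377 - 2007} = \frac{-3648 - 1920}{-3377 - 2007} = - \frac{5568}{-3377 - 2007} = - \frac{5568}{-5384} = \left(-5568\right) \left(- \frac{1}{5384}\right) = \frac{696}{673}$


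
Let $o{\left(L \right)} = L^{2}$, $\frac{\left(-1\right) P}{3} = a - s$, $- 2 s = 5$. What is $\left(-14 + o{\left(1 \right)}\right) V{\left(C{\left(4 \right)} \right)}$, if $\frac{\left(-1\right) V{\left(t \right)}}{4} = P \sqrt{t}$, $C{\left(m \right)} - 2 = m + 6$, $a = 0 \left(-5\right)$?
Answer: $- 780 \sqrt{3} \approx -1351.0$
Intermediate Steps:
$a = 0$
$s = - \frac{5}{2}$ ($s = \left(- \frac{1}{2}\right) 5 = - \frac{5}{2} \approx -2.5$)
$P = - \frac{15}{2}$ ($P = - 3 \left(0 - - \frac{5}{2}\right) = - 3 \left(0 + \frac{5}{2}\right) = \left(-3\right) \frac{5}{2} = - \frac{15}{2} \approx -7.5$)
$C{\left(m \right)} = 8 + m$ ($C{\left(m \right)} = 2 + \left(m + 6\right) = 2 + \left(6 + m\right) = 8 + m$)
$V{\left(t \right)} = 30 \sqrt{t}$ ($V{\left(t \right)} = - 4 \left(- \frac{15 \sqrt{t}}{2}\right) = 30 \sqrt{t}$)
$\left(-14 + o{\left(1 \right)}\right) V{\left(C{\left(4 \right)} \right)} = \left(-14 + 1^{2}\right) 30 \sqrt{8 + 4} = \left(-14 + 1\right) 30 \sqrt{12} = - 13 \cdot 30 \cdot 2 \sqrt{3} = - 13 \cdot 60 \sqrt{3} = - 780 \sqrt{3}$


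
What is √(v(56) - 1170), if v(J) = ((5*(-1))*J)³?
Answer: I*√21953170 ≈ 4685.4*I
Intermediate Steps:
v(J) = -125*J³ (v(J) = (-5*J)³ = -125*J³)
√(v(56) - 1170) = √(-125*56³ - 1170) = √(-125*175616 - 1170) = √(-21952000 - 1170) = √(-21953170) = I*√21953170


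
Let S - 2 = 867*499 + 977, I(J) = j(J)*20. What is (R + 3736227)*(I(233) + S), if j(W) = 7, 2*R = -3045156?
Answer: 960174681048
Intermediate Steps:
R = -1522578 (R = (½)*(-3045156) = -1522578)
I(J) = 140 (I(J) = 7*20 = 140)
S = 433612 (S = 2 + (867*499 + 977) = 2 + (432633 + 977) = 2 + 433610 = 433612)
(R + 3736227)*(I(233) + S) = (-1522578 + 3736227)*(140 + 433612) = 2213649*433752 = 960174681048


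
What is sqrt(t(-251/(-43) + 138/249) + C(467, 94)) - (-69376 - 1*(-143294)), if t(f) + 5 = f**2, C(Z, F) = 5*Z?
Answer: -73918 + 9*sqrt(372831171)/3569 ≈ -73869.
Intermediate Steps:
t(f) = -5 + f**2
sqrt(t(-251/(-43) + 138/249) + C(467, 94)) - (-69376 - 1*(-143294)) = sqrt((-5 + (-251/(-43) + 138/249)**2) + 5*467) - (-69376 - 1*(-143294)) = sqrt((-5 + (-251*(-1/43) + 138*(1/249))**2) + 2335) - (-69376 + 143294) = sqrt((-5 + (251/43 + 46/83)**2) + 2335) - 1*73918 = sqrt((-5 + (22811/3569)**2) + 2335) - 73918 = sqrt((-5 + 520341721/12737761) + 2335) - 73918 = sqrt(456652916/12737761 + 2335) - 73918 = sqrt(30199324851/12737761) - 73918 = 9*sqrt(372831171)/3569 - 73918 = -73918 + 9*sqrt(372831171)/3569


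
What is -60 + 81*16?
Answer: 1236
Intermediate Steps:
-60 + 81*16 = -60 + 1296 = 1236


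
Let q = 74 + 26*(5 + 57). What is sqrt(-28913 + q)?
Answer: I*sqrt(27227) ≈ 165.01*I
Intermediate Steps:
q = 1686 (q = 74 + 26*62 = 74 + 1612 = 1686)
sqrt(-28913 + q) = sqrt(-28913 + 1686) = sqrt(-27227) = I*sqrt(27227)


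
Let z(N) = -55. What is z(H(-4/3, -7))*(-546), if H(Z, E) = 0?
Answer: 30030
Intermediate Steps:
z(H(-4/3, -7))*(-546) = -55*(-546) = 30030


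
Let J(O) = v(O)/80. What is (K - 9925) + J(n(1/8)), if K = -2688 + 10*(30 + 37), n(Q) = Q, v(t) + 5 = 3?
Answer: -477721/40 ≈ -11943.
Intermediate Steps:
v(t) = -2 (v(t) = -5 + 3 = -2)
J(O) = -1/40 (J(O) = -2/80 = -2*1/80 = -1/40)
K = -2018 (K = -2688 + 10*67 = -2688 + 670 = -2018)
(K - 9925) + J(n(1/8)) = (-2018 - 9925) - 1/40 = -11943 - 1/40 = -477721/40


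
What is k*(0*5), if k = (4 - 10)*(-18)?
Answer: 0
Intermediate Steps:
k = 108 (k = -6*(-18) = 108)
k*(0*5) = 108*(0*5) = 108*0 = 0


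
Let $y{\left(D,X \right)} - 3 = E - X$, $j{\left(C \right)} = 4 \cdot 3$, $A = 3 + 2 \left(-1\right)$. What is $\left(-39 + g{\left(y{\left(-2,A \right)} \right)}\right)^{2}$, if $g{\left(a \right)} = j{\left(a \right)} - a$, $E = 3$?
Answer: $1024$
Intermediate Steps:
$A = 1$ ($A = 3 - 2 = 1$)
$j{\left(C \right)} = 12$
$y{\left(D,X \right)} = 6 - X$ ($y{\left(D,X \right)} = 3 - \left(-3 + X\right) = 6 - X$)
$g{\left(a \right)} = 12 - a$
$\left(-39 + g{\left(y{\left(-2,A \right)} \right)}\right)^{2} = \left(-39 + \left(12 - \left(6 - 1\right)\right)\right)^{2} = \left(-39 + \left(12 - 5\right)\right)^{2} = \left(-39 + 7\right)^{2} = \left(-32\right)^{2} = 1024$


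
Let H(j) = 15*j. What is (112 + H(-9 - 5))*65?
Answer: -6370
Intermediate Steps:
(112 + H(-9 - 5))*65 = (112 + 15*(-9 - 5))*65 = (112 + 15*(-14))*65 = (112 - 210)*65 = -98*65 = -6370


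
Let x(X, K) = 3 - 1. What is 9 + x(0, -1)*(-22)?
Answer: -35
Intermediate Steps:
x(X, K) = 2
9 + x(0, -1)*(-22) = 9 + 2*(-22) = 9 - 44 = -35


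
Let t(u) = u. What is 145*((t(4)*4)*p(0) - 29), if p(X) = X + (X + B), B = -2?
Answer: -8845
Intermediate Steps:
p(X) = -2 + 2*X (p(X) = X + (X - 2) = X + (-2 + X) = -2 + 2*X)
145*((t(4)*4)*p(0) - 29) = 145*((4*4)*(-2 + 2*0) - 29) = 145*(16*(-2 + 0) - 29) = 145*(16*(-2) - 29) = 145*(-32 - 29) = 145*(-61) = -8845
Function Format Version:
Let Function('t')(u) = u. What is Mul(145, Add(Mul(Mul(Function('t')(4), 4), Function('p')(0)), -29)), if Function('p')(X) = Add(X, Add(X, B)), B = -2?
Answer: -8845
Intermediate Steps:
Function('p')(X) = Add(-2, Mul(2, X)) (Function('p')(X) = Add(X, Add(X, -2)) = Add(X, Add(-2, X)) = Add(-2, Mul(2, X)))
Mul(145, Add(Mul(Mul(Function('t')(4), 4), Function('p')(0)), -29)) = Mul(145, Add(Mul(Mul(4, 4), Add(-2, Mul(2, 0))), -29)) = Mul(145, Add(Mul(16, Add(-2, 0)), -29)) = Mul(145, Add(Mul(16, -2), -29)) = Mul(145, Add(-32, -29)) = Mul(145, -61) = -8845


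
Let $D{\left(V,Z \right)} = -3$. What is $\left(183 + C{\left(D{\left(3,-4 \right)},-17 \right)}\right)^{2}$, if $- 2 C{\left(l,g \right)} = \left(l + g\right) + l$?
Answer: $\frac{151321}{4} \approx 37830.0$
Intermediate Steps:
$C{\left(l,g \right)} = - l - \frac{g}{2}$ ($C{\left(l,g \right)} = - \frac{\left(l + g\right) + l}{2} = - \frac{\left(g + l\right) + l}{2} = - \frac{g + 2 l}{2} = - l - \frac{g}{2}$)
$\left(183 + C{\left(D{\left(3,-4 \right)},-17 \right)}\right)^{2} = \left(183 - - \frac{23}{2}\right)^{2} = \left(183 + \left(3 + \frac{17}{2}\right)\right)^{2} = \left(183 + \frac{23}{2}\right)^{2} = \left(\frac{389}{2}\right)^{2} = \frac{151321}{4}$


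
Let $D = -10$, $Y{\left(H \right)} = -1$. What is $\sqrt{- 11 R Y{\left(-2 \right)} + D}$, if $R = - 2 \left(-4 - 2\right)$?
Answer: $\sqrt{122} \approx 11.045$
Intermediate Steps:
$R = 12$ ($R = \left(-2\right) \left(-6\right) = 12$)
$\sqrt{- 11 R Y{\left(-2 \right)} + D} = \sqrt{- 11 \cdot 12 \left(-1\right) - 10} = \sqrt{\left(-11\right) \left(-12\right) - 10} = \sqrt{132 - 10} = \sqrt{122}$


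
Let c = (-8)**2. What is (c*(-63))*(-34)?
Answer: 137088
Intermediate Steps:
c = 64
(c*(-63))*(-34) = (64*(-63))*(-34) = -4032*(-34) = 137088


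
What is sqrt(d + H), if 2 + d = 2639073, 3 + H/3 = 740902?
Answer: 2*sqrt(1215442) ≈ 2204.9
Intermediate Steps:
H = 2222697 (H = -9 + 3*740902 = -9 + 2222706 = 2222697)
d = 2639071 (d = -2 + 2639073 = 2639071)
sqrt(d + H) = sqrt(2639071 + 2222697) = sqrt(4861768) = 2*sqrt(1215442)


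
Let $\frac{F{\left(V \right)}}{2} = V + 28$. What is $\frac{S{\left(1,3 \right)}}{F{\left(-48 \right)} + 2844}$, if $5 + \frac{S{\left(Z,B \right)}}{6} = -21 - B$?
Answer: $- \frac{87}{1402} \approx -0.062054$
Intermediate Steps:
$F{\left(V \right)} = 56 + 2 V$ ($F{\left(V \right)} = 2 \left(V + 28\right) = 2 \left(28 + V\right) = 56 + 2 V$)
$S{\left(Z,B \right)} = -156 - 6 B$ ($S{\left(Z,B \right)} = -30 + 6 \left(-21 - B\right) = -30 - \left(126 + 6 B\right) = -156 - 6 B$)
$\frac{S{\left(1,3 \right)}}{F{\left(-48 \right)} + 2844} = \frac{-156 - 18}{\left(56 + 2 \left(-48\right)\right) + 2844} = \frac{-156 - 18}{\left(56 - 96\right) + 2844} = - \frac{174}{-40 + 2844} = - \frac{174}{2804} = \left(-174\right) \frac{1}{2804} = - \frac{87}{1402}$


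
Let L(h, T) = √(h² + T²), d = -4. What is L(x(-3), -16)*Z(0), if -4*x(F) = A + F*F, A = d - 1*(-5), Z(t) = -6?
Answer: -3*√1049 ≈ -97.165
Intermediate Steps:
A = 1 (A = -4 - 1*(-5) = -4 + 5 = 1)
x(F) = -¼ - F²/4 (x(F) = -(1 + F*F)/4 = -(1 + F²)/4 = -¼ - F²/4)
L(h, T) = √(T² + h²)
L(x(-3), -16)*Z(0) = √((-16)² + (-¼ - ¼*(-3)²)²)*(-6) = √(256 + (-¼ - ¼*9)²)*(-6) = √(256 + (-¼ - 9/4)²)*(-6) = √(256 + (-5/2)²)*(-6) = √(256 + 25/4)*(-6) = √(1049/4)*(-6) = (√1049/2)*(-6) = -3*√1049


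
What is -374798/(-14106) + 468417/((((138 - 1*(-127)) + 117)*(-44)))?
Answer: -153942709/118546824 ≈ -1.2986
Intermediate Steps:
-374798/(-14106) + 468417/((((138 - 1*(-127)) + 117)*(-44))) = -374798*(-1/14106) + 468417/((((138 + 127) + 117)*(-44))) = 187399/7053 + 468417/(((265 + 117)*(-44))) = 187399/7053 + 468417/((382*(-44))) = 187399/7053 + 468417/(-16808) = 187399/7053 + 468417*(-1/16808) = 187399/7053 - 468417/16808 = -153942709/118546824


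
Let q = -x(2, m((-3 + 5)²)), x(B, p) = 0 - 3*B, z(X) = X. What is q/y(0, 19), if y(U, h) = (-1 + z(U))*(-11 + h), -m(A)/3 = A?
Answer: -¾ ≈ -0.75000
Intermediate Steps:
m(A) = -3*A
x(B, p) = -3*B
y(U, h) = (-1 + U)*(-11 + h)
q = 6 (q = -(-3)*2 = -1*(-6) = 6)
q/y(0, 19) = 6/(11 - 1*19 - 11*0 + 0*19) = 6/(11 - 19 + 0 + 0) = 6/(-8) = 6*(-⅛) = -¾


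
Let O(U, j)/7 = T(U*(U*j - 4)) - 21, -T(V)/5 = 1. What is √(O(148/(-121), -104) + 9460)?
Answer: √9278 ≈ 96.322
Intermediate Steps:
T(V) = -5 (T(V) = -5*1 = -5)
O(U, j) = -182 (O(U, j) = 7*(-5 - 21) = 7*(-26) = -182)
√(O(148/(-121), -104) + 9460) = √(-182 + 9460) = √9278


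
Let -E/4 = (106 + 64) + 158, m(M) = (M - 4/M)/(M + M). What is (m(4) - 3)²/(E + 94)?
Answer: -21/3712 ≈ -0.0056573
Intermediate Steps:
m(M) = (M - 4/M)/(2*M) (m(M) = (M - 4/M)/((2*M)) = (M - 4/M)*(1/(2*M)) = (M - 4/M)/(2*M))
E = -1312 (E = -4*((106 + 64) + 158) = -4*(170 + 158) = -4*328 = -1312)
(m(4) - 3)²/(E + 94) = ((½ - 2/4²) - 3)²/(-1312 + 94) = ((½ - 2*1/16) - 3)²/(-1218) = ((½ - ⅛) - 3)²*(-1/1218) = (3/8 - 3)²*(-1/1218) = (-21/8)²*(-1/1218) = (441/64)*(-1/1218) = -21/3712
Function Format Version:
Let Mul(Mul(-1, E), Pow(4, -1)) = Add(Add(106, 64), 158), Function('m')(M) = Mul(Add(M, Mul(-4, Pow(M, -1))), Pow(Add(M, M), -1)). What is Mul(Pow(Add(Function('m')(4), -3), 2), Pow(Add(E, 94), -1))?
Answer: Rational(-21, 3712) ≈ -0.0056573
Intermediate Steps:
Function('m')(M) = Mul(Rational(1, 2), Pow(M, -1), Add(M, Mul(-4, Pow(M, -1)))) (Function('m')(M) = Mul(Add(M, Mul(-4, Pow(M, -1))), Pow(Mul(2, M), -1)) = Mul(Add(M, Mul(-4, Pow(M, -1))), Mul(Rational(1, 2), Pow(M, -1))) = Mul(Rational(1, 2), Pow(M, -1), Add(M, Mul(-4, Pow(M, -1)))))
E = -1312 (E = Mul(-4, Add(Add(106, 64), 158)) = Mul(-4, Add(170, 158)) = Mul(-4, 328) = -1312)
Mul(Pow(Add(Function('m')(4), -3), 2), Pow(Add(E, 94), -1)) = Mul(Pow(Add(Add(Rational(1, 2), Mul(-2, Pow(4, -2))), -3), 2), Pow(Add(-1312, 94), -1)) = Mul(Pow(Add(Add(Rational(1, 2), Mul(-2, Rational(1, 16))), -3), 2), Pow(-1218, -1)) = Mul(Pow(Add(Add(Rational(1, 2), Rational(-1, 8)), -3), 2), Rational(-1, 1218)) = Mul(Pow(Add(Rational(3, 8), -3), 2), Rational(-1, 1218)) = Mul(Pow(Rational(-21, 8), 2), Rational(-1, 1218)) = Mul(Rational(441, 64), Rational(-1, 1218)) = Rational(-21, 3712)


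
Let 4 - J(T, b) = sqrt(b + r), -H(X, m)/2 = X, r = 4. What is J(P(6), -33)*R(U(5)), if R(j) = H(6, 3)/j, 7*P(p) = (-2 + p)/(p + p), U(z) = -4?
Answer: 12 - 3*I*sqrt(29) ≈ 12.0 - 16.155*I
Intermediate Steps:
P(p) = (-2 + p)/(14*p) (P(p) = ((-2 + p)/(p + p))/7 = ((-2 + p)/((2*p)))/7 = ((-2 + p)*(1/(2*p)))/7 = ((-2 + p)/(2*p))/7 = (-2 + p)/(14*p))
H(X, m) = -2*X
J(T, b) = 4 - sqrt(4 + b) (J(T, b) = 4 - sqrt(b + 4) = 4 - sqrt(4 + b))
R(j) = -12/j (R(j) = (-2*6)/j = -12/j)
J(P(6), -33)*R(U(5)) = (4 - sqrt(4 - 33))*(-12/(-4)) = (4 - sqrt(-29))*(-12*(-1/4)) = (4 - I*sqrt(29))*3 = 12 - 3*I*sqrt(29)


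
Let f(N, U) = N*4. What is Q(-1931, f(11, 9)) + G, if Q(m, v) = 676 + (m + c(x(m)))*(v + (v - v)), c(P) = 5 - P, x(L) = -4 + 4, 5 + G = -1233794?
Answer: -1317867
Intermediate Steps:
G = -1233799 (G = -5 - 1233794 = -1233799)
x(L) = 0
f(N, U) = 4*N
Q(m, v) = 676 + v*(5 + m) (Q(m, v) = 676 + (m + (5 - 1*0))*(v + (v - v)) = 676 + (m + (5 + 0))*(v + 0) = 676 + (m + 5)*v = 676 + (5 + m)*v = 676 + v*(5 + m))
Q(-1931, f(11, 9)) + G = (676 + 5*(4*11) - 7724*11) - 1233799 = (676 + 5*44 - 1931*44) - 1233799 = (676 + 220 - 84964) - 1233799 = -84068 - 1233799 = -1317867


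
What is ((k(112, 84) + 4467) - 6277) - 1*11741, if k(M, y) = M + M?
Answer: -13327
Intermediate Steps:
k(M, y) = 2*M
((k(112, 84) + 4467) - 6277) - 1*11741 = ((2*112 + 4467) - 6277) - 1*11741 = ((224 + 4467) - 6277) - 11741 = (4691 - 6277) - 11741 = -1586 - 11741 = -13327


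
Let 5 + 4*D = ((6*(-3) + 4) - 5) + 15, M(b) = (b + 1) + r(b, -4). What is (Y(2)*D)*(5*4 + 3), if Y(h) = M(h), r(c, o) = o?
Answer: 207/4 ≈ 51.750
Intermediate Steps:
M(b) = -3 + b (M(b) = (b + 1) - 4 = (1 + b) - 4 = -3 + b)
Y(h) = -3 + h
D = -9/4 (D = -5/4 + (((6*(-3) + 4) - 5) + 15)/4 = -5/4 + (((-18 + 4) - 5) + 15)/4 = -5/4 + ((-14 - 5) + 15)/4 = -5/4 + (-19 + 15)/4 = -5/4 + (¼)*(-4) = -5/4 - 1 = -9/4 ≈ -2.2500)
(Y(2)*D)*(5*4 + 3) = ((-3 + 2)*(-9/4))*(5*4 + 3) = (-1*(-9/4))*(20 + 3) = (9/4)*23 = 207/4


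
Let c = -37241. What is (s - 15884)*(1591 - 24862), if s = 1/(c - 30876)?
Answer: 25178533853259/68117 ≈ 3.6964e+8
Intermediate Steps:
s = -1/68117 (s = 1/(-37241 - 30876) = 1/(-68117) = -1/68117 ≈ -1.4681e-5)
(s - 15884)*(1591 - 24862) = (-1/68117 - 15884)*(1591 - 24862) = -1081970429/68117*(-23271) = 25178533853259/68117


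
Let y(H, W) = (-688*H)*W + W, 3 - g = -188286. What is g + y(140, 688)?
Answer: -66079183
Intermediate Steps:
g = 188289 (g = 3 - 1*(-188286) = 3 + 188286 = 188289)
y(H, W) = W - 688*H*W (y(H, W) = -688*H*W + W = W - 688*H*W)
g + y(140, 688) = 188289 + 688*(1 - 688*140) = 188289 + 688*(1 - 96320) = 188289 + 688*(-96319) = 188289 - 66267472 = -66079183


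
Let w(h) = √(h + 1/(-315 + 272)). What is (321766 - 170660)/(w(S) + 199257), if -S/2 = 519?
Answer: 647341957203/853622091371 - 75553*I*√1919305/853622091371 ≈ 0.75835 - 0.00012262*I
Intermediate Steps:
S = -1038 (S = -2*519 = -1038)
w(h) = √(-1/43 + h) (w(h) = √(h + 1/(-43)) = √(h - 1/43) = √(-1/43 + h))
(321766 - 170660)/(w(S) + 199257) = (321766 - 170660)/(√(-43 + 1849*(-1038))/43 + 199257) = 151106/(√(-43 - 1919262)/43 + 199257) = 151106/(√(-1919305)/43 + 199257) = 151106/((I*√1919305)/43 + 199257) = 151106/(I*√1919305/43 + 199257) = 151106/(199257 + I*√1919305/43)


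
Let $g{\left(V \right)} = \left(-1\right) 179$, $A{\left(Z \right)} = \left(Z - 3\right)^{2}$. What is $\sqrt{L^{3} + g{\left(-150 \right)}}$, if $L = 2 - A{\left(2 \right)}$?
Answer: $i \sqrt{178} \approx 13.342 i$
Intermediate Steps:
$A{\left(Z \right)} = \left(-3 + Z\right)^{2}$
$g{\left(V \right)} = -179$
$L = 1$ ($L = 2 - \left(-3 + 2\right)^{2} = 2 - \left(-1\right)^{2} = 2 - 1 = 1$)
$\sqrt{L^{3} + g{\left(-150 \right)}} = \sqrt{1^{3} - 179} = \sqrt{1 - 179} = \sqrt{-178} = i \sqrt{178}$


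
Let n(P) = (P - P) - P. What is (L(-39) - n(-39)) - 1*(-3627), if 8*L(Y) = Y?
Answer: 28665/8 ≈ 3583.1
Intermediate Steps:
L(Y) = Y/8
n(P) = -P (n(P) = 0 - P = -P)
(L(-39) - n(-39)) - 1*(-3627) = ((1/8)*(-39) - (-1)*(-39)) - 1*(-3627) = (-39/8 - 1*39) + 3627 = (-39/8 - 39) + 3627 = -351/8 + 3627 = 28665/8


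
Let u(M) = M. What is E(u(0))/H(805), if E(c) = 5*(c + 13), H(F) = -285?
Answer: -13/57 ≈ -0.22807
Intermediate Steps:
E(c) = 65 + 5*c (E(c) = 5*(13 + c) = 65 + 5*c)
E(u(0))/H(805) = (65 + 5*0)/(-285) = (65 + 0)*(-1/285) = 65*(-1/285) = -13/57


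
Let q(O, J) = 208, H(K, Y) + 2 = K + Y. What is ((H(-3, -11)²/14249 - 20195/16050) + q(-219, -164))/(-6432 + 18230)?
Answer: 9457042369/539632143420 ≈ 0.017525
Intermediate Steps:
H(K, Y) = -2 + K + Y (H(K, Y) = -2 + (K + Y) = -2 + K + Y)
((H(-3, -11)²/14249 - 20195/16050) + q(-219, -164))/(-6432 + 18230) = (((-2 - 3 - 11)²/14249 - 20195/16050) + 208)/(-6432 + 18230) = (((-16)²*(1/14249) - 20195*1/16050) + 208)/11798 = ((256*(1/14249) - 4039/3210) + 208)*(1/11798) = ((256/14249 - 4039/3210) + 208)*(1/11798) = (-56729951/45739290 + 208)*(1/11798) = (9457042369/45739290)*(1/11798) = 9457042369/539632143420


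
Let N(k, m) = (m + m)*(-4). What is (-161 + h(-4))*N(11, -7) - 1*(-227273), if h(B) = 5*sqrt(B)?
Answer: 218257 + 560*I ≈ 2.1826e+5 + 560.0*I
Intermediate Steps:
N(k, m) = -8*m (N(k, m) = (2*m)*(-4) = -8*m)
(-161 + h(-4))*N(11, -7) - 1*(-227273) = (-161 + 5*sqrt(-4))*(-8*(-7)) - 1*(-227273) = (-161 + 5*(2*I))*56 + 227273 = (-161 + 10*I)*56 + 227273 = (-9016 + 560*I) + 227273 = 218257 + 560*I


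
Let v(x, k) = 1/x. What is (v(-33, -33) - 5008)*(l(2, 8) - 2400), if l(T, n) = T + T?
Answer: 395974940/33 ≈ 1.1999e+7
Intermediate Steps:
l(T, n) = 2*T
(v(-33, -33) - 5008)*(l(2, 8) - 2400) = (1/(-33) - 5008)*(2*2 - 2400) = (-1/33 - 5008)*(4 - 2400) = -165265/33*(-2396) = 395974940/33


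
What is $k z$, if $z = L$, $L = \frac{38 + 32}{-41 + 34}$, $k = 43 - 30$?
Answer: $-130$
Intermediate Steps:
$k = 13$ ($k = 43 - 30 = 13$)
$L = -10$ ($L = \frac{70}{-7} = 70 \left(- \frac{1}{7}\right) = -10$)
$z = -10$
$k z = 13 \left(-10\right) = -130$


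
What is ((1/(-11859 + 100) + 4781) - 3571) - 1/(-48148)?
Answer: 685068485331/566172332 ≈ 1210.0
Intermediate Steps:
((1/(-11859 + 100) + 4781) - 3571) - 1/(-48148) = ((1/(-11759) + 4781) - 3571) - 1*(-1/48148) = ((-1/11759 + 4781) - 3571) + 1/48148 = (56219778/11759 - 3571) + 1/48148 = 14228389/11759 + 1/48148 = 685068485331/566172332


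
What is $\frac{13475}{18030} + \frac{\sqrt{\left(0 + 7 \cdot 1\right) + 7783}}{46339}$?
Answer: $\frac{2695}{3606} + \frac{\sqrt{7790}}{46339} \approx 0.74927$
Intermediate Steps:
$\frac{13475}{18030} + \frac{\sqrt{\left(0 + 7 \cdot 1\right) + 7783}}{46339} = 13475 \cdot \frac{1}{18030} + \sqrt{\left(0 + 7\right) + 7783} \cdot \frac{1}{46339} = \frac{2695}{3606} + \sqrt{7 + 7783} \cdot \frac{1}{46339} = \frac{2695}{3606} + \sqrt{7790} \cdot \frac{1}{46339} = \frac{2695}{3606} + \frac{\sqrt{7790}}{46339}$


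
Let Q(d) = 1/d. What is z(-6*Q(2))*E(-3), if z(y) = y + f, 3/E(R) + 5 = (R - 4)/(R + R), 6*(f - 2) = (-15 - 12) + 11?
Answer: 66/23 ≈ 2.8696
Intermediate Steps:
f = -2/3 (f = 2 + ((-15 - 12) + 11)/6 = 2 + (-27 + 11)/6 = 2 + (1/6)*(-16) = 2 - 8/3 = -2/3 ≈ -0.66667)
E(R) = 3/(-5 + (-4 + R)/(2*R)) (E(R) = 3/(-5 + (R - 4)/(R + R)) = 3/(-5 + (-4 + R)/((2*R))) = 3/(-5 + (-4 + R)*(1/(2*R))) = 3/(-5 + (-4 + R)/(2*R)))
z(y) = -2/3 + y (z(y) = y - 2/3 = -2/3 + y)
z(-6*Q(2))*E(-3) = (-2/3 - 6/2)*(-6*(-3)/(4 + 9*(-3))) = (-2/3 - 6*1/2)*(-6*(-3)/(4 - 27)) = (-2/3 - 3)*(-6*(-3)/(-23)) = -(-22)*(-3)*(-1)/23 = -11/3*(-18/23) = 66/23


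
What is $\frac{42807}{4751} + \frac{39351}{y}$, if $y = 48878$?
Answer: $\frac{2279277147}{232219378} \approx 9.8152$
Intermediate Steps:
$\frac{42807}{4751} + \frac{39351}{y} = \frac{42807}{4751} + \frac{39351}{48878} = \frac{2279277147}{232219378}$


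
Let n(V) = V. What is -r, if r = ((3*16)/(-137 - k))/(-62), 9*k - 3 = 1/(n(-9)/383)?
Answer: -1944/332971 ≈ -0.0058383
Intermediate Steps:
k = -356/81 (k = ⅓ + 1/(9*((-9/383))) = ⅓ + 1/(9*((-9*1/383))) = ⅓ + 1/(9*(-9/383)) = ⅓ + (⅑)*(-383/9) = ⅓ - 383/81 = -356/81 ≈ -4.3951)
r = 1944/332971 (r = ((3*16)/(-137 - 1*(-356/81)))/(-62) = (48/(-137 + 356/81))*(-1/62) = (48/(-10741/81))*(-1/62) = (48*(-81/10741))*(-1/62) = -3888/10741*(-1/62) = 1944/332971 ≈ 0.0058383)
-r = -1*1944/332971 = -1944/332971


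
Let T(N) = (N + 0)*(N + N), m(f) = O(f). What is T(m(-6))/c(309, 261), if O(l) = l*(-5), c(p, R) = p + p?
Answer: 300/103 ≈ 2.9126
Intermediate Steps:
c(p, R) = 2*p
O(l) = -5*l
m(f) = -5*f
T(N) = 2*N² (T(N) = N*(2*N) = 2*N²)
T(m(-6))/c(309, 261) = (2*(-5*(-6))²)/((2*309)) = (2*30²)/618 = (2*900)*(1/618) = 1800*(1/618) = 300/103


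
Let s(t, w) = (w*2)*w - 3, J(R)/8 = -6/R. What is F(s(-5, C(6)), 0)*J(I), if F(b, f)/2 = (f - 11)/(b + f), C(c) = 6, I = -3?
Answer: -352/69 ≈ -5.1014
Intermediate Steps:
J(R) = -48/R (J(R) = 8*(-6/R) = -48/R)
s(t, w) = -3 + 2*w² (s(t, w) = (2*w)*w - 3 = 2*w² - 3 = -3 + 2*w²)
F(b, f) = 2*(-11 + f)/(b + f) (F(b, f) = 2*((f - 11)/(b + f)) = 2*((-11 + f)/(b + f)) = 2*(-11 + f)/(b + f))
F(s(-5, C(6)), 0)*J(I) = (2*(-11 + 0)/((-3 + 2*6²) + 0))*(-48/(-3)) = (2*(-11)/((-3 + 2*36) + 0))*(-48*(-⅓)) = (2*(-11)/((-3 + 72) + 0))*16 = (2*(-11)/(69 + 0))*16 = (2*(-11)/69)*16 = (2*(1/69)*(-11))*16 = -22/69*16 = -352/69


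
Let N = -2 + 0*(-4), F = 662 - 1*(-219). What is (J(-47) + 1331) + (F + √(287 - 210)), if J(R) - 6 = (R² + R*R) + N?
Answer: 6634 + √77 ≈ 6642.8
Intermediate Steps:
F = 881 (F = 662 + 219 = 881)
N = -2 (N = -2 + 0 = -2)
J(R) = 4 + 2*R² (J(R) = 6 + ((R² + R*R) - 2) = 6 + ((R² + R²) - 2) = 6 + (2*R² - 2) = 6 + (-2 + 2*R²) = 4 + 2*R²)
(J(-47) + 1331) + (F + √(287 - 210)) = ((4 + 2*(-47)²) + 1331) + (881 + √(287 - 210)) = ((4 + 2*2209) + 1331) + (881 + √77) = ((4 + 4418) + 1331) + (881 + √77) = (4422 + 1331) + (881 + √77) = 5753 + (881 + √77) = 6634 + √77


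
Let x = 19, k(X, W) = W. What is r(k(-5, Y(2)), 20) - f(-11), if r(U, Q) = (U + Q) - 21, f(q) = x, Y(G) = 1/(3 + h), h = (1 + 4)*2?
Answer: -259/13 ≈ -19.923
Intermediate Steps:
h = 10 (h = 5*2 = 10)
Y(G) = 1/13 (Y(G) = 1/(3 + 10) = 1/13)
f(q) = 19
r(U, Q) = -21 + Q + U (r(U, Q) = (Q + U) - 21 = -21 + Q + U)
r(k(-5, Y(2)), 20) - f(-11) = (-21 + 20 + 1/13) - 1*19 = -12/13 - 19 = -259/13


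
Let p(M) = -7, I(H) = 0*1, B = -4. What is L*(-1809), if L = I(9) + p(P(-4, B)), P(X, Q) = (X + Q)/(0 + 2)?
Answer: 12663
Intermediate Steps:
P(X, Q) = Q/2 + X/2 (P(X, Q) = (Q + X)/2 = (Q + X)*(1/2) = Q/2 + X/2)
I(H) = 0
L = -7 (L = 0 - 7 = -7)
L*(-1809) = -7*(-1809) = 12663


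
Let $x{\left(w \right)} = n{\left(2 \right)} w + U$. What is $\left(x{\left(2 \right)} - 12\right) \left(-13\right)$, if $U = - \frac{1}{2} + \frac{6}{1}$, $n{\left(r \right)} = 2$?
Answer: $\frac{65}{2} \approx 32.5$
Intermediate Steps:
$U = \frac{11}{2}$ ($U = \left(-1\right) \frac{1}{2} + 6 \cdot 1 = - \frac{1}{2} + 6 = \frac{11}{2} \approx 5.5$)
$x{\left(w \right)} = \frac{11}{2} + 2 w$ ($x{\left(w \right)} = 2 w + \frac{11}{2} = \frac{11}{2} + 2 w$)
$\left(x{\left(2 \right)} - 12\right) \left(-13\right) = \left(\left(\frac{11}{2} + 2 \cdot 2\right) - 12\right) \left(-13\right) = \left(\left(\frac{11}{2} + 4\right) - 12\right) \left(-13\right) = \left(\frac{19}{2} - 12\right) \left(-13\right) = \left(- \frac{5}{2}\right) \left(-13\right) = \frac{65}{2}$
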